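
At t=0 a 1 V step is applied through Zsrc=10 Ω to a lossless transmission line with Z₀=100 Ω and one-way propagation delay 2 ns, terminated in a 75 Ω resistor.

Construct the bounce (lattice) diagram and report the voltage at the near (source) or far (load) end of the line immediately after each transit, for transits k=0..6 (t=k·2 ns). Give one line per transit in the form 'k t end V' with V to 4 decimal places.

0 0 source 0.9091
1 2 load 0.7792
2 4 source 0.8855
3 6 load 0.8703
4 8 source 0.8827
5 10 load 0.8809
6 12 source 0.8824

Γ_L=-0.142857, Γ_S=-0.818182; launch V₁=1·100/110=0.909091
k=0 src: V=0.9091
k=1 load: inc=0.909091, refl=0.909091·-0.142857=-0.1299; V=0.000000+0.909091+-0.129870=0.7792
k=2 src: inc=-0.129870, refl=-0.129870·-0.818182=0.1063; V=0.909091+-0.129870+0.106257=0.8855
k=3 load: inc=0.106257, refl=0.106257·-0.142857=-0.0152; V=0.779221+0.106257+-0.015180=0.8703
k=4 src: inc=-0.015180, refl=-0.015180·-0.818182=0.0124; V=0.885478+-0.015180+0.012420=0.8827
k=5 load: inc=0.012420, refl=0.012420·-0.142857=-0.0018; V=0.870299+0.012420+-0.001774=0.8809
k=6 src: inc=-0.001774, refl=-0.001774·-0.818182=0.0015; V=0.882718+-0.001774+0.001452=0.8824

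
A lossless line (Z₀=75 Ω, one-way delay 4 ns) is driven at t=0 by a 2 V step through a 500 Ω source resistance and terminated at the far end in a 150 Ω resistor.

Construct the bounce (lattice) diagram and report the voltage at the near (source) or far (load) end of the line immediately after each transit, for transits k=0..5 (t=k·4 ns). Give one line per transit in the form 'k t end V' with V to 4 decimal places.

0 0 source 0.2609
1 4 load 0.3478
2 8 source 0.4121
3 12 load 0.4335
4 16 source 0.4494
5 20 load 0.4546

Γ_L=0.333333, Γ_S=0.739130; launch V₁=2·75/575=0.260870
k=0 src: V=0.2609
k=1 load: inc=0.260870, refl=0.260870·0.333333=0.0870; V=0.000000+0.260870+0.086957=0.3478
k=2 src: inc=0.086957, refl=0.086957·0.739130=0.0643; V=0.260870+0.086957+0.064272=0.4121
k=3 load: inc=0.064272, refl=0.064272·0.333333=0.0214; V=0.347826+0.064272+0.021424=0.4335
k=4 src: inc=0.021424, refl=0.021424·0.739130=0.0158; V=0.412098+0.021424+0.015835=0.4494
k=5 load: inc=0.015835, refl=0.015835·0.333333=0.0053; V=0.433522+0.015835+0.005278=0.4546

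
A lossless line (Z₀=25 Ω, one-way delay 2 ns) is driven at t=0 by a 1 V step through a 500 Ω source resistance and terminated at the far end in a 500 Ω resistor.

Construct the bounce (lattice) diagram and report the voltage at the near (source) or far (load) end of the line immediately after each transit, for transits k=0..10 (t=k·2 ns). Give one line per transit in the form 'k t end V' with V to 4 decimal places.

Γ_L=0.904762, Γ_S=0.904762; launch V₁=1·25/525=0.047619
k=0 src: V=0.0476
k=1 load: inc=0.047619, refl=0.047619·0.904762=0.0431; V=0.000000+0.047619+0.043084=0.0907
k=2 src: inc=0.043084, refl=0.043084·0.904762=0.0390; V=0.047619+0.043084+0.038981=0.1297
k=3 load: inc=0.038981, refl=0.038981·0.904762=0.0353; V=0.090703+0.038981+0.035268=0.1650
k=4 src: inc=0.035268, refl=0.035268·0.904762=0.0319; V=0.129684+0.035268+0.031909=0.1969
k=5 load: inc=0.031909, refl=0.031909·0.904762=0.0289; V=0.164952+0.031909+0.028870=0.2257
k=6 src: inc=0.028870, refl=0.028870·0.904762=0.0261; V=0.196861+0.028870+0.026121=0.2519
k=7 load: inc=0.026121, refl=0.026121·0.904762=0.0236; V=0.225732+0.026121+0.023633=0.2755
k=8 src: inc=0.023633, refl=0.023633·0.904762=0.0214; V=0.251852+0.023633+0.021382=0.2969
k=9 load: inc=0.021382, refl=0.021382·0.904762=0.0193; V=0.275485+0.021382+0.019346=0.3162
k=10 src: inc=0.019346, refl=0.019346·0.904762=0.0175; V=0.296868+0.019346+0.017503=0.3337

0 0 source 0.0476
1 2 load 0.0907
2 4 source 0.1297
3 6 load 0.1650
4 8 source 0.1969
5 10 load 0.2257
6 12 source 0.2519
7 14 load 0.2755
8 16 source 0.2969
9 18 load 0.3162
10 20 source 0.3337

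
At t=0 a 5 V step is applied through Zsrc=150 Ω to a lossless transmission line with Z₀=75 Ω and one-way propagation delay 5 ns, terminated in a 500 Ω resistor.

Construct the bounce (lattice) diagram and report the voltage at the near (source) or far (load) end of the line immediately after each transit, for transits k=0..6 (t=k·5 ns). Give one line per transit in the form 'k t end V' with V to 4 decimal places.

0 0 source 1.6667
1 5 load 2.8986
2 10 source 3.3092
3 15 load 3.6127
4 20 source 3.7139
5 25 load 3.7886
6 30 source 3.8136

Γ_L=0.739130, Γ_S=0.333333; launch V₁=5·75/225=1.666667
k=0 src: V=1.6667
k=1 load: inc=1.666667, refl=1.666667·0.739130=1.2319; V=0.000000+1.666667+1.231884=2.8986
k=2 src: inc=1.231884, refl=1.231884·0.333333=0.4106; V=1.666667+1.231884+0.410628=3.3092
k=3 load: inc=0.410628, refl=0.410628·0.739130=0.3035; V=2.898551+0.410628+0.303508=3.6127
k=4 src: inc=0.303508, refl=0.303508·0.333333=0.1012; V=3.309179+0.303508+0.101169=3.7139
k=5 load: inc=0.101169, refl=0.101169·0.739130=0.0748; V=3.612686+0.101169+0.074777=3.7886
k=6 src: inc=0.074777, refl=0.074777·0.333333=0.0249; V=3.713856+0.074777+0.024926=3.8136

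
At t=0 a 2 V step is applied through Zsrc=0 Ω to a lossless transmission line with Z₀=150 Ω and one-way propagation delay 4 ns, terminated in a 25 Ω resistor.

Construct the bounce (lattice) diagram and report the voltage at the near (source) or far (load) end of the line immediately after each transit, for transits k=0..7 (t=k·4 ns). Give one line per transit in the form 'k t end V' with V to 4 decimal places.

0 0 source 2.0000
1 4 load 0.5714
2 8 source 2.0000
3 12 load 0.9796
4 16 source 2.0000
5 20 load 1.2711
6 24 source 2.0000
7 28 load 1.4794

Γ_L=-0.714286, Γ_S=-1.000000; launch V₁=2·150/150=2.000000
k=0 src: V=2.0000
k=1 load: inc=2.000000, refl=2.000000·-0.714286=-1.4286; V=0.000000+2.000000+-1.428571=0.5714
k=2 src: inc=-1.428571, refl=-1.428571·-1.000000=1.4286; V=2.000000+-1.428571+1.428571=2.0000
k=3 load: inc=1.428571, refl=1.428571·-0.714286=-1.0204; V=0.571429+1.428571+-1.020408=0.9796
k=4 src: inc=-1.020408, refl=-1.020408·-1.000000=1.0204; V=2.000000+-1.020408+1.020408=2.0000
k=5 load: inc=1.020408, refl=1.020408·-0.714286=-0.7289; V=0.979592+1.020408+-0.728863=1.2711
k=6 src: inc=-0.728863, refl=-0.728863·-1.000000=0.7289; V=2.000000+-0.728863+0.728863=2.0000
k=7 load: inc=0.728863, refl=0.728863·-0.714286=-0.5206; V=1.271137+0.728863+-0.520616=1.4794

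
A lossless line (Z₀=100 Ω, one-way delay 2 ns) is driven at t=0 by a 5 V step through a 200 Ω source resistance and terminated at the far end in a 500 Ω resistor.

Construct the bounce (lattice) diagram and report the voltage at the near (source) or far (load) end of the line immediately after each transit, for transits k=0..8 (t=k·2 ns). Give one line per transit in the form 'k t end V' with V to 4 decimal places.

0 0 source 1.6667
1 2 load 2.7778
2 4 source 3.1481
3 6 load 3.3951
4 8 source 3.4774
5 10 load 3.5322
6 12 source 3.5505
7 14 load 3.5627
8 16 source 3.5668

Γ_L=0.666667, Γ_S=0.333333; launch V₁=5·100/300=1.666667
k=0 src: V=1.6667
k=1 load: inc=1.666667, refl=1.666667·0.666667=1.1111; V=0.000000+1.666667+1.111111=2.7778
k=2 src: inc=1.111111, refl=1.111111·0.333333=0.3704; V=1.666667+1.111111+0.370370=3.1481
k=3 load: inc=0.370370, refl=0.370370·0.666667=0.2469; V=2.777778+0.370370+0.246914=3.3951
k=4 src: inc=0.246914, refl=0.246914·0.333333=0.0823; V=3.148148+0.246914+0.082305=3.4774
k=5 load: inc=0.082305, refl=0.082305·0.666667=0.0549; V=3.395062+0.082305+0.054870=3.5322
k=6 src: inc=0.054870, refl=0.054870·0.333333=0.0183; V=3.477366+0.054870+0.018290=3.5505
k=7 load: inc=0.018290, refl=0.018290·0.666667=0.0122; V=3.532236+0.018290+0.012193=3.5627
k=8 src: inc=0.012193, refl=0.012193·0.333333=0.0041; V=3.550526+0.012193+0.004064=3.5668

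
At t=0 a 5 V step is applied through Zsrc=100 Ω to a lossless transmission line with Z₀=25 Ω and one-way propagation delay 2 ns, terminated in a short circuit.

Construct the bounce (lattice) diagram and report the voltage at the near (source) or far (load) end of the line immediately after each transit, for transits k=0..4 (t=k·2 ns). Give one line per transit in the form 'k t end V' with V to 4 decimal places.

0 0 source 1.0000
1 2 load 0.0000
2 4 source -0.6000
3 6 load 0.0000
4 8 source 0.3600

Γ_L=-1.000000, Γ_S=0.600000; launch V₁=5·25/125=1.000000
k=0 src: V=1.0000
k=1 load: inc=1.000000, refl=1.000000·-1.000000=-1.0000; V=0.000000+1.000000+-1.000000=0.0000
k=2 src: inc=-1.000000, refl=-1.000000·0.600000=-0.6000; V=1.000000+-1.000000+-0.600000=-0.6000
k=3 load: inc=-0.600000, refl=-0.600000·-1.000000=0.6000; V=0.000000+-0.600000+0.600000=0.0000
k=4 src: inc=0.600000, refl=0.600000·0.600000=0.3600; V=-0.600000+0.600000+0.360000=0.3600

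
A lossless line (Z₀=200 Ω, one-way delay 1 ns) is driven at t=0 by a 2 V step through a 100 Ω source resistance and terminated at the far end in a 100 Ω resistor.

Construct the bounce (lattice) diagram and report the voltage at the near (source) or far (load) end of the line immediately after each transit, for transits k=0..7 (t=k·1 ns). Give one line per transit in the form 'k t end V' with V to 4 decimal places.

0 0 source 1.3333
1 1 load 0.8889
2 2 source 1.0370
3 3 load 0.9877
4 4 source 1.0041
5 5 load 0.9986
6 6 source 1.0005
7 7 load 0.9998

Γ_L=-0.333333, Γ_S=-0.333333; launch V₁=2·200/300=1.333333
k=0 src: V=1.3333
k=1 load: inc=1.333333, refl=1.333333·-0.333333=-0.4444; V=0.000000+1.333333+-0.444444=0.8889
k=2 src: inc=-0.444444, refl=-0.444444·-0.333333=0.1481; V=1.333333+-0.444444+0.148148=1.0370
k=3 load: inc=0.148148, refl=0.148148·-0.333333=-0.0494; V=0.888889+0.148148+-0.049383=0.9877
k=4 src: inc=-0.049383, refl=-0.049383·-0.333333=0.0165; V=1.037037+-0.049383+0.016461=1.0041
k=5 load: inc=0.016461, refl=0.016461·-0.333333=-0.0055; V=0.987654+0.016461+-0.005487=0.9986
k=6 src: inc=-0.005487, refl=-0.005487·-0.333333=0.0018; V=1.004115+-0.005487+0.001829=1.0005
k=7 load: inc=0.001829, refl=0.001829·-0.333333=-0.0006; V=0.998628+0.001829+-0.000610=0.9998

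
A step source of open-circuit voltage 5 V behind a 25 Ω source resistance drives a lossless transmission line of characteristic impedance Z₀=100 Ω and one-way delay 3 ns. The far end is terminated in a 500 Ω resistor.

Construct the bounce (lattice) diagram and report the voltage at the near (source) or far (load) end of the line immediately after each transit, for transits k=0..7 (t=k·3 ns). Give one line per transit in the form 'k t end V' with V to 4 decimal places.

Γ_L=0.666667, Γ_S=-0.600000; launch V₁=5·100/125=4.000000
k=0 src: V=4.0000
k=1 load: inc=4.000000, refl=4.000000·0.666667=2.6667; V=0.000000+4.000000+2.666667=6.6667
k=2 src: inc=2.666667, refl=2.666667·-0.600000=-1.6000; V=4.000000+2.666667+-1.600000=5.0667
k=3 load: inc=-1.600000, refl=-1.600000·0.666667=-1.0667; V=6.666667+-1.600000+-1.066667=4.0000
k=4 src: inc=-1.066667, refl=-1.066667·-0.600000=0.6400; V=5.066667+-1.066667+0.640000=4.6400
k=5 load: inc=0.640000, refl=0.640000·0.666667=0.4267; V=4.000000+0.640000+0.426667=5.0667
k=6 src: inc=0.426667, refl=0.426667·-0.600000=-0.2560; V=4.640000+0.426667+-0.256000=4.8107
k=7 load: inc=-0.256000, refl=-0.256000·0.666667=-0.1707; V=5.066667+-0.256000+-0.170667=4.6400

0 0 source 4.0000
1 3 load 6.6667
2 6 source 5.0667
3 9 load 4.0000
4 12 source 4.6400
5 15 load 5.0667
6 18 source 4.8107
7 21 load 4.6400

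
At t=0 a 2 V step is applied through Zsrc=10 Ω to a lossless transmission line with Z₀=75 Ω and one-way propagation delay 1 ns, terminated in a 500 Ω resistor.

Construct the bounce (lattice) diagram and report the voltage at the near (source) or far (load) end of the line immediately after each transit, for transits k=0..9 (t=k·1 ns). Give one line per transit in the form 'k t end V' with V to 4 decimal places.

0 0 source 1.7647
1 1 load 3.0691
2 2 source 2.0716
3 3 load 1.3344
4 4 source 1.8981
5 5 load 2.3148
6 6 source 1.9962
7 7 load 1.7607
8 8 source 1.9408
9 9 load 2.0739

Γ_L=0.739130, Γ_S=-0.764706; launch V₁=2·75/85=1.764706
k=0 src: V=1.7647
k=1 load: inc=1.764706, refl=1.764706·0.739130=1.3043; V=0.000000+1.764706+1.304348=3.0691
k=2 src: inc=1.304348, refl=1.304348·-0.764706=-0.9974; V=1.764706+1.304348+-0.997442=2.0716
k=3 load: inc=-0.997442, refl=-0.997442·0.739130=-0.7372; V=3.069054+-0.997442+-0.737240=1.3344
k=4 src: inc=-0.737240, refl=-0.737240·-0.764706=0.5638; V=2.071611+-0.737240+0.563772=1.8981
k=5 load: inc=0.563772, refl=0.563772·0.739130=0.4167; V=1.334371+0.563772+0.416701=2.3148
k=6 src: inc=0.416701, refl=0.416701·-0.764706=-0.3187; V=1.898143+0.416701+-0.318654=1.9962
k=7 load: inc=-0.318654, refl=-0.318654·0.739130=-0.2355; V=2.314844+-0.318654+-0.235527=1.7607
k=8 src: inc=-0.235527, refl=-0.235527·-0.764706=0.1801; V=1.996190+-0.235527+0.180109=1.9408
k=9 load: inc=0.180109, refl=0.180109·0.739130=0.1331; V=1.760664+0.180109+0.133124=2.0739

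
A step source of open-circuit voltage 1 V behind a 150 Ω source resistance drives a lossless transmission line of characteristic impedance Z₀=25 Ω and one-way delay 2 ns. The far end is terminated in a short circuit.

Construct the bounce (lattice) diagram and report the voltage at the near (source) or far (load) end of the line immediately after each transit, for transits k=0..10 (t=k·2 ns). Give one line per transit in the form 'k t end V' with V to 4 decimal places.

0 0 source 0.1429
1 2 load 0.0000
2 4 source -0.1020
3 6 load 0.0000
4 8 source 0.0729
5 10 load 0.0000
6 12 source -0.0521
7 14 load 0.0000
8 16 source 0.0372
9 18 load 0.0000
10 20 source -0.0266

Γ_L=-1.000000, Γ_S=0.714286; launch V₁=1·25/175=0.142857
k=0 src: V=0.1429
k=1 load: inc=0.142857, refl=0.142857·-1.000000=-0.1429; V=0.000000+0.142857+-0.142857=0.0000
k=2 src: inc=-0.142857, refl=-0.142857·0.714286=-0.1020; V=0.142857+-0.142857+-0.102041=-0.1020
k=3 load: inc=-0.102041, refl=-0.102041·-1.000000=0.1020; V=0.000000+-0.102041+0.102041=0.0000
k=4 src: inc=0.102041, refl=0.102041·0.714286=0.0729; V=-0.102041+0.102041+0.072886=0.0729
k=5 load: inc=0.072886, refl=0.072886·-1.000000=-0.0729; V=0.000000+0.072886+-0.072886=0.0000
k=6 src: inc=-0.072886, refl=-0.072886·0.714286=-0.0521; V=0.072886+-0.072886+-0.052062=-0.0521
k=7 load: inc=-0.052062, refl=-0.052062·-1.000000=0.0521; V=0.000000+-0.052062+0.052062=0.0000
k=8 src: inc=0.052062, refl=0.052062·0.714286=0.0372; V=-0.052062+0.052062+0.037187=0.0372
k=9 load: inc=0.037187, refl=0.037187·-1.000000=-0.0372; V=0.000000+0.037187+-0.037187=0.0000
k=10 src: inc=-0.037187, refl=-0.037187·0.714286=-0.0266; V=0.037187+-0.037187+-0.026562=-0.0266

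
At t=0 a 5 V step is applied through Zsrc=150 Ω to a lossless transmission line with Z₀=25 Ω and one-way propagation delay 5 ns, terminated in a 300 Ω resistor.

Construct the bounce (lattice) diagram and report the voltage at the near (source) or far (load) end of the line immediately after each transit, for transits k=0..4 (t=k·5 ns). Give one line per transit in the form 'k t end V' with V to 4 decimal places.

Γ_L=0.846154, Γ_S=0.714286; launch V₁=5·25/175=0.714286
k=0 src: V=0.7143
k=1 load: inc=0.714286, refl=0.714286·0.846154=0.6044; V=0.000000+0.714286+0.604396=1.3187
k=2 src: inc=0.604396, refl=0.604396·0.714286=0.4317; V=0.714286+0.604396+0.431711=1.7504
k=3 load: inc=0.431711, refl=0.431711·0.846154=0.3653; V=1.318681+0.431711+0.365294=2.1157
k=4 src: inc=0.365294, refl=0.365294·0.714286=0.2609; V=1.750392+0.365294+0.260924=2.3766

0 0 source 0.7143
1 5 load 1.3187
2 10 source 1.7504
3 15 load 2.1157
4 20 source 2.3766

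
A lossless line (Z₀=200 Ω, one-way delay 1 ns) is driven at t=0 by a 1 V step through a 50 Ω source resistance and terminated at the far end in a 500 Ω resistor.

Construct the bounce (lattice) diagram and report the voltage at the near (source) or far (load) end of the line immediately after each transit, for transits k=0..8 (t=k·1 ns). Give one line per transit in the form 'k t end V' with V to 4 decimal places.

Γ_L=0.428571, Γ_S=-0.600000; launch V₁=1·200/250=0.800000
k=0 src: V=0.8000
k=1 load: inc=0.800000, refl=0.800000·0.428571=0.3429; V=0.000000+0.800000+0.342857=1.1429
k=2 src: inc=0.342857, refl=0.342857·-0.600000=-0.2057; V=0.800000+0.342857+-0.205714=0.9371
k=3 load: inc=-0.205714, refl=-0.205714·0.428571=-0.0882; V=1.142857+-0.205714+-0.088163=0.8490
k=4 src: inc=-0.088163, refl=-0.088163·-0.600000=0.0529; V=0.937143+-0.088163+0.052898=0.9019
k=5 load: inc=0.052898, refl=0.052898·0.428571=0.0227; V=0.848980+0.052898+0.022671=0.9245
k=6 src: inc=0.022671, refl=0.022671·-0.600000=-0.0136; V=0.901878+0.022671+-0.013602=0.9109
k=7 load: inc=-0.013602, refl=-0.013602·0.428571=-0.0058; V=0.924548+-0.013602+-0.005830=0.9051
k=8 src: inc=-0.005830, refl=-0.005830·-0.600000=0.0035; V=0.910946+-0.005830+0.003498=0.9086

0 0 source 0.8000
1 1 load 1.1429
2 2 source 0.9371
3 3 load 0.8490
4 4 source 0.9019
5 5 load 0.9245
6 6 source 0.9109
7 7 load 0.9051
8 8 source 0.9086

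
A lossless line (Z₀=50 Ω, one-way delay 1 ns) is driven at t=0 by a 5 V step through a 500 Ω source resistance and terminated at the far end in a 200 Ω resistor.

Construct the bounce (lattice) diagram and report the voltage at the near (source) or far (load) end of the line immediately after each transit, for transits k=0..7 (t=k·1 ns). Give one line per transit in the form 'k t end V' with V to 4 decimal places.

0 0 source 0.4545
1 1 load 0.7273
2 2 source 0.9504
3 3 load 1.0843
4 4 source 1.1938
5 5 load 1.2596
6 6 source 1.3133
7 7 load 1.3456

Γ_L=0.600000, Γ_S=0.818182; launch V₁=5·50/550=0.454545
k=0 src: V=0.4545
k=1 load: inc=0.454545, refl=0.454545·0.600000=0.2727; V=0.000000+0.454545+0.272727=0.7273
k=2 src: inc=0.272727, refl=0.272727·0.818182=0.2231; V=0.454545+0.272727+0.223140=0.9504
k=3 load: inc=0.223140, refl=0.223140·0.600000=0.1339; V=0.727273+0.223140+0.133884=1.0843
k=4 src: inc=0.133884, refl=0.133884·0.818182=0.1095; V=0.950413+0.133884+0.109542=1.1938
k=5 load: inc=0.109542, refl=0.109542·0.600000=0.0657; V=1.084298+0.109542+0.065725=1.2596
k=6 src: inc=0.065725, refl=0.065725·0.818182=0.0538; V=1.193839+0.065725+0.053775=1.3133
k=7 load: inc=0.053775, refl=0.053775·0.600000=0.0323; V=1.259564+0.053775+0.032265=1.3456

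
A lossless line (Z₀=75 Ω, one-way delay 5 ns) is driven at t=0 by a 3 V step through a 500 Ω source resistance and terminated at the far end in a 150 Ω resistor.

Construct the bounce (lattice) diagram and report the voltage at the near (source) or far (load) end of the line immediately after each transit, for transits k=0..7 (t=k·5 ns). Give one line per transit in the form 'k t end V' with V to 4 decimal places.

Γ_L=0.333333, Γ_S=0.739130; launch V₁=3·75/575=0.391304
k=0 src: V=0.3913
k=1 load: inc=0.391304, refl=0.391304·0.333333=0.1304; V=0.000000+0.391304+0.130435=0.5217
k=2 src: inc=0.130435, refl=0.130435·0.739130=0.0964; V=0.391304+0.130435+0.096408=0.6181
k=3 load: inc=0.096408, refl=0.096408·0.333333=0.0321; V=0.521739+0.096408+0.032136=0.6503
k=4 src: inc=0.032136, refl=0.032136·0.739130=0.0238; V=0.618147+0.032136+0.023753=0.6740
k=5 load: inc=0.023753, refl=0.023753·0.333333=0.0079; V=0.650284+0.023753+0.007918=0.6820
k=6 src: inc=0.007918, refl=0.007918·0.739130=0.0059; V=0.674036+0.007918+0.005852=0.6878
k=7 load: inc=0.005852, refl=0.005852·0.333333=0.0020; V=0.681954+0.005852+0.001951=0.6898

0 0 source 0.3913
1 5 load 0.5217
2 10 source 0.6181
3 15 load 0.6503
4 20 source 0.6740
5 25 load 0.6820
6 30 source 0.6878
7 35 load 0.6898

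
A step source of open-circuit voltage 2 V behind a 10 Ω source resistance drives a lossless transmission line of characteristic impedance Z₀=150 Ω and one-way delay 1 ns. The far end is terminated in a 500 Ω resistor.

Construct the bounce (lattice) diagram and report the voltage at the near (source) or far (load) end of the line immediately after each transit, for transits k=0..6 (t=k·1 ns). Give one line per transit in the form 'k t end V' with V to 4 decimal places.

Γ_L=0.538462, Γ_S=-0.875000; launch V₁=2·150/160=1.875000
k=0 src: V=1.8750
k=1 load: inc=1.875000, refl=1.875000·0.538462=1.0096; V=0.000000+1.875000+1.009615=2.8846
k=2 src: inc=1.009615, refl=1.009615·-0.875000=-0.8834; V=1.875000+1.009615+-0.883413=2.0012
k=3 load: inc=-0.883413, refl=-0.883413·0.538462=-0.4757; V=2.884615+-0.883413+-0.475684=1.5255
k=4 src: inc=-0.475684, refl=-0.475684·-0.875000=0.4162; V=2.001202+-0.475684+0.416224=1.9417
k=5 load: inc=0.416224, refl=0.416224·0.538462=0.2241; V=1.525518+0.416224+0.224120=2.1659
k=6 src: inc=0.224120, refl=0.224120·-0.875000=-0.1961; V=1.941741+0.224120+-0.196105=1.9698

0 0 source 1.8750
1 1 load 2.8846
2 2 source 2.0012
3 3 load 1.5255
4 4 source 1.9417
5 5 load 2.1659
6 6 source 1.9698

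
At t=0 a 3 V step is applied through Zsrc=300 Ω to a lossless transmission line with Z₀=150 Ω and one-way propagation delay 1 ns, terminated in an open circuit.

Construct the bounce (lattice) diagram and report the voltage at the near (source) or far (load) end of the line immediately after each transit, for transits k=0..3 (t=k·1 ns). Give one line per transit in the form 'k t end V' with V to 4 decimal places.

Γ_L=1.000000, Γ_S=0.333333; launch V₁=3·150/450=1.000000
k=0 src: V=1.0000
k=1 load: inc=1.000000, refl=1.000000·1.000000=1.0000; V=0.000000+1.000000+1.000000=2.0000
k=2 src: inc=1.000000, refl=1.000000·0.333333=0.3333; V=1.000000+1.000000+0.333333=2.3333
k=3 load: inc=0.333333, refl=0.333333·1.000000=0.3333; V=2.000000+0.333333+0.333333=2.6667

0 0 source 1.0000
1 1 load 2.0000
2 2 source 2.3333
3 3 load 2.6667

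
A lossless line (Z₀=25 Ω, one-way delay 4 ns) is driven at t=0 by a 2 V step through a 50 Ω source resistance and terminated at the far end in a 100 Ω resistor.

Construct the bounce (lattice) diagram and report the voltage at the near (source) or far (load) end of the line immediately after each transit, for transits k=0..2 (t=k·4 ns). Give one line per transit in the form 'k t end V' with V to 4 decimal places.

Γ_L=0.600000, Γ_S=0.333333; launch V₁=2·25/75=0.666667
k=0 src: V=0.6667
k=1 load: inc=0.666667, refl=0.666667·0.600000=0.4000; V=0.000000+0.666667+0.400000=1.0667
k=2 src: inc=0.400000, refl=0.400000·0.333333=0.1333; V=0.666667+0.400000+0.133333=1.2000

0 0 source 0.6667
1 4 load 1.0667
2 8 source 1.2000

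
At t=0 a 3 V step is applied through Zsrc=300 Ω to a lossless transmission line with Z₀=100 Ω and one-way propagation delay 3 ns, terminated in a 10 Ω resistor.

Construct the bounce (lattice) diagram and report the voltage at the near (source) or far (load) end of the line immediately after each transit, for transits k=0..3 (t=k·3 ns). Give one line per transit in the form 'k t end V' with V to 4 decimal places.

0 0 source 0.7500
1 3 load 0.1364
2 6 source -0.1705
3 9 load 0.0806

Γ_L=-0.818182, Γ_S=0.500000; launch V₁=3·100/400=0.750000
k=0 src: V=0.7500
k=1 load: inc=0.750000, refl=0.750000·-0.818182=-0.6136; V=0.000000+0.750000+-0.613636=0.1364
k=2 src: inc=-0.613636, refl=-0.613636·0.500000=-0.3068; V=0.750000+-0.613636+-0.306818=-0.1705
k=3 load: inc=-0.306818, refl=-0.306818·-0.818182=0.2510; V=0.136364+-0.306818+0.251033=0.0806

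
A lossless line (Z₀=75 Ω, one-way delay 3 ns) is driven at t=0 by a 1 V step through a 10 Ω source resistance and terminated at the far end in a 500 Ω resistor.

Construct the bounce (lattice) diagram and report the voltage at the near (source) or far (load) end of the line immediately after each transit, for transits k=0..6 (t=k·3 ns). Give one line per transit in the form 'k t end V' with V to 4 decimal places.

0 0 source 0.8824
1 3 load 1.5345
2 6 source 1.0358
3 9 load 0.6672
4 12 source 0.9491
5 15 load 1.1574
6 18 source 0.9981

Γ_L=0.739130, Γ_S=-0.764706; launch V₁=1·75/85=0.882353
k=0 src: V=0.8824
k=1 load: inc=0.882353, refl=0.882353·0.739130=0.6522; V=0.000000+0.882353+0.652174=1.5345
k=2 src: inc=0.652174, refl=0.652174·-0.764706=-0.4987; V=0.882353+0.652174+-0.498721=1.0358
k=3 load: inc=-0.498721, refl=-0.498721·0.739130=-0.3686; V=1.534527+-0.498721+-0.368620=0.6672
k=4 src: inc=-0.368620, refl=-0.368620·-0.764706=0.2819; V=1.035806+-0.368620+0.281886=0.9491
k=5 load: inc=0.281886, refl=0.281886·0.739130=0.2084; V=0.667186+0.281886+0.208350=1.1574
k=6 src: inc=0.208350, refl=0.208350·-0.764706=-0.1593; V=0.949072+0.208350+-0.159327=0.9981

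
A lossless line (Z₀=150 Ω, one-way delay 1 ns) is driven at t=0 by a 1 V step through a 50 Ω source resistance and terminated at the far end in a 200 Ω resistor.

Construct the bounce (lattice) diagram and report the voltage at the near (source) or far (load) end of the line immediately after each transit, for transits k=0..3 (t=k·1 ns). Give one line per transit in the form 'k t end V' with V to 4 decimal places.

0 0 source 0.7500
1 1 load 0.8571
2 2 source 0.8036
3 3 load 0.7959

Γ_L=0.142857, Γ_S=-0.500000; launch V₁=1·150/200=0.750000
k=0 src: V=0.7500
k=1 load: inc=0.750000, refl=0.750000·0.142857=0.1071; V=0.000000+0.750000+0.107143=0.8571
k=2 src: inc=0.107143, refl=0.107143·-0.500000=-0.0536; V=0.750000+0.107143+-0.053571=0.8036
k=3 load: inc=-0.053571, refl=-0.053571·0.142857=-0.0077; V=0.857143+-0.053571+-0.007653=0.7959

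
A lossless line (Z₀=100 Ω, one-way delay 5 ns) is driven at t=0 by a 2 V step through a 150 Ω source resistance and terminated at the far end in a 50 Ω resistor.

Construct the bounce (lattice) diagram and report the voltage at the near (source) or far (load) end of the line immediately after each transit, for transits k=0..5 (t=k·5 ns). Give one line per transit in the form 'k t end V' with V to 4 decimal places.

0 0 source 0.8000
1 5 load 0.5333
2 10 source 0.4800
3 15 load 0.4978
4 20 source 0.5013
5 25 load 0.5001

Γ_L=-0.333333, Γ_S=0.200000; launch V₁=2·100/250=0.800000
k=0 src: V=0.8000
k=1 load: inc=0.800000, refl=0.800000·-0.333333=-0.2667; V=0.000000+0.800000+-0.266667=0.5333
k=2 src: inc=-0.266667, refl=-0.266667·0.200000=-0.0533; V=0.800000+-0.266667+-0.053333=0.4800
k=3 load: inc=-0.053333, refl=-0.053333·-0.333333=0.0178; V=0.533333+-0.053333+0.017778=0.4978
k=4 src: inc=0.017778, refl=0.017778·0.200000=0.0036; V=0.480000+0.017778+0.003556=0.5013
k=5 load: inc=0.003556, refl=0.003556·-0.333333=-0.0012; V=0.497778+0.003556+-0.001185=0.5001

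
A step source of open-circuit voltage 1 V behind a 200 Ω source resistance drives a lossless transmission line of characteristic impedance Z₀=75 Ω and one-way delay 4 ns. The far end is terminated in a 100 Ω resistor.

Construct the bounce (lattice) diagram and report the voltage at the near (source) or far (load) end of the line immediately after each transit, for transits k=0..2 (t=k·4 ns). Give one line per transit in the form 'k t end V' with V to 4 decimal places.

0 0 source 0.2727
1 4 load 0.3117
2 8 source 0.3294

Γ_L=0.142857, Γ_S=0.454545; launch V₁=1·75/275=0.272727
k=0 src: V=0.2727
k=1 load: inc=0.272727, refl=0.272727·0.142857=0.0390; V=0.000000+0.272727+0.038961=0.3117
k=2 src: inc=0.038961, refl=0.038961·0.454545=0.0177; V=0.272727+0.038961+0.017710=0.3294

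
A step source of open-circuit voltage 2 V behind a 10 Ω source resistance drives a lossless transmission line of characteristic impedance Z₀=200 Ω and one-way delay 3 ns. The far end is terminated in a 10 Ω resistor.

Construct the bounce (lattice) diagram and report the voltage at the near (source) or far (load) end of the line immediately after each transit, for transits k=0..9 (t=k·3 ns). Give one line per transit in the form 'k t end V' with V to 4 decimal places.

Γ_L=-0.904762, Γ_S=-0.904762; launch V₁=2·200/210=1.904762
k=0 src: V=1.9048
k=1 load: inc=1.904762, refl=1.904762·-0.904762=-1.7234; V=0.000000+1.904762+-1.723356=0.1814
k=2 src: inc=-1.723356, refl=-1.723356·-0.904762=1.5592; V=1.904762+-1.723356+1.559227=1.7406
k=3 load: inc=1.559227, refl=1.559227·-0.904762=-1.4107; V=0.181406+1.559227+-1.410729=0.3299
k=4 src: inc=-1.410729, refl=-1.410729·-0.904762=1.2764; V=1.740633+-1.410729+1.276374=1.6063
k=5 load: inc=1.276374, refl=1.276374·-0.904762=-1.1548; V=0.329904+1.276374+-1.154814=0.4515
k=6 src: inc=-1.154814, refl=-1.154814·-0.904762=1.0448; V=1.606278+-1.154814+1.044832=1.4963
k=7 load: inc=1.044832, refl=1.044832·-0.904762=-0.9453; V=0.451463+1.044832+-0.945324=0.5510
k=8 src: inc=-0.945324, refl=-0.945324·-0.904762=0.8553; V=1.496295+-0.945324+0.855293=1.4063
k=9 load: inc=0.855293, refl=0.855293·-0.904762=-0.7738; V=0.550971+0.855293+-0.773837=0.6324

0 0 source 1.9048
1 3 load 0.1814
2 6 source 1.7406
3 9 load 0.3299
4 12 source 1.6063
5 15 load 0.4515
6 18 source 1.4963
7 21 load 0.5510
8 24 source 1.4063
9 27 load 0.6324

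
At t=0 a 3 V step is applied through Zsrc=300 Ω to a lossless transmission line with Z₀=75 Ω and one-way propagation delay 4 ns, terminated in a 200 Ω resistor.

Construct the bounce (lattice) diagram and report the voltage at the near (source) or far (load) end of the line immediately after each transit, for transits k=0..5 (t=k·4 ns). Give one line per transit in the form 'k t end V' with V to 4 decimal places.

0 0 source 0.6000
1 4 load 0.8727
2 8 source 1.0364
3 12 load 1.1107
4 16 source 1.1554
5 20 load 1.1757

Γ_L=0.454545, Γ_S=0.600000; launch V₁=3·75/375=0.600000
k=0 src: V=0.6000
k=1 load: inc=0.600000, refl=0.600000·0.454545=0.2727; V=0.000000+0.600000+0.272727=0.8727
k=2 src: inc=0.272727, refl=0.272727·0.600000=0.1636; V=0.600000+0.272727+0.163636=1.0364
k=3 load: inc=0.163636, refl=0.163636·0.454545=0.0744; V=0.872727+0.163636+0.074380=1.1107
k=4 src: inc=0.074380, refl=0.074380·0.600000=0.0446; V=1.036364+0.074380+0.044628=1.1554
k=5 load: inc=0.044628, refl=0.044628·0.454545=0.0203; V=1.110744+0.044628+0.020285=1.1757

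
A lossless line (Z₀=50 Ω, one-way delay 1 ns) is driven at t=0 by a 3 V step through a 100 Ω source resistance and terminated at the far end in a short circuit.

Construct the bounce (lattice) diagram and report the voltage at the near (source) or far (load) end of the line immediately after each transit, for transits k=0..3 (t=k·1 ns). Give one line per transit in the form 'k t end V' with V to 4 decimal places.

Γ_L=-1.000000, Γ_S=0.333333; launch V₁=3·50/150=1.000000
k=0 src: V=1.0000
k=1 load: inc=1.000000, refl=1.000000·-1.000000=-1.0000; V=0.000000+1.000000+-1.000000=0.0000
k=2 src: inc=-1.000000, refl=-1.000000·0.333333=-0.3333; V=1.000000+-1.000000+-0.333333=-0.3333
k=3 load: inc=-0.333333, refl=-0.333333·-1.000000=0.3333; V=0.000000+-0.333333+0.333333=0.0000

0 0 source 1.0000
1 1 load 0.0000
2 2 source -0.3333
3 3 load 0.0000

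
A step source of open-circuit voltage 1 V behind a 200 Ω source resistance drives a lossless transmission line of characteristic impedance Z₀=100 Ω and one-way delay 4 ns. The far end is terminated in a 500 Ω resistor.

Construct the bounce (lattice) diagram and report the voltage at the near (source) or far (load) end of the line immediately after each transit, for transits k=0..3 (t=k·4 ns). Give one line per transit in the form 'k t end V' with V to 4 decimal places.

0 0 source 0.3333
1 4 load 0.5556
2 8 source 0.6296
3 12 load 0.6790

Γ_L=0.666667, Γ_S=0.333333; launch V₁=1·100/300=0.333333
k=0 src: V=0.3333
k=1 load: inc=0.333333, refl=0.333333·0.666667=0.2222; V=0.000000+0.333333+0.222222=0.5556
k=2 src: inc=0.222222, refl=0.222222·0.333333=0.0741; V=0.333333+0.222222+0.074074=0.6296
k=3 load: inc=0.074074, refl=0.074074·0.666667=0.0494; V=0.555556+0.074074+0.049383=0.6790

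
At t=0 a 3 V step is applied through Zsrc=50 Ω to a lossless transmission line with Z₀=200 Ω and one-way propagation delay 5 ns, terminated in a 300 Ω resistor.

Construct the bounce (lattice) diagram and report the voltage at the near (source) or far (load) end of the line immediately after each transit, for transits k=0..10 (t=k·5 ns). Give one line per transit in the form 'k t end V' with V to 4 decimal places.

0 0 source 2.4000
1 5 load 2.8800
2 10 source 2.5920
3 15 load 2.5344
4 20 source 2.5690
5 25 load 2.5759
6 30 source 2.5717
7 35 load 2.5709
8 40 source 2.5714
9 45 load 2.5715
10 50 source 2.5714

Γ_L=0.200000, Γ_S=-0.600000; launch V₁=3·200/250=2.400000
k=0 src: V=2.4000
k=1 load: inc=2.400000, refl=2.400000·0.200000=0.4800; V=0.000000+2.400000+0.480000=2.8800
k=2 src: inc=0.480000, refl=0.480000·-0.600000=-0.2880; V=2.400000+0.480000+-0.288000=2.5920
k=3 load: inc=-0.288000, refl=-0.288000·0.200000=-0.0576; V=2.880000+-0.288000+-0.057600=2.5344
k=4 src: inc=-0.057600, refl=-0.057600·-0.600000=0.0346; V=2.592000+-0.057600+0.034560=2.5690
k=5 load: inc=0.034560, refl=0.034560·0.200000=0.0069; V=2.534400+0.034560+0.006912=2.5759
k=6 src: inc=0.006912, refl=0.006912·-0.600000=-0.0041; V=2.568960+0.006912+-0.004147=2.5717
k=7 load: inc=-0.004147, refl=-0.004147·0.200000=-0.0008; V=2.575872+-0.004147+-0.000829=2.5709
k=8 src: inc=-0.000829, refl=-0.000829·-0.600000=0.0005; V=2.571725+-0.000829+0.000498=2.5714
k=9 load: inc=0.000498, refl=0.000498·0.200000=0.0001; V=2.570895+0.000498+0.000100=2.5715
k=10 src: inc=0.000100, refl=0.000100·-0.600000=-0.0001; V=2.571393+0.000100+-0.000060=2.5714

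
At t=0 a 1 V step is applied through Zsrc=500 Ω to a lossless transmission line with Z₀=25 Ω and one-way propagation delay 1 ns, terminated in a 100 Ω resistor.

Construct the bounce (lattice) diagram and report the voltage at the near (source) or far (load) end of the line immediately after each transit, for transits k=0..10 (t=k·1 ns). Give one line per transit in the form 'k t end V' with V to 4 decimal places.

0 0 source 0.0476
1 1 load 0.0762
2 2 source 0.1020
3 3 load 0.1176
4 4 source 0.1316
5 5 load 0.1400
6 6 source 0.1476
7 7 load 0.1522
8 8 source 0.1563
9 9 load 0.1588
10 10 source 0.1611

Γ_L=0.600000, Γ_S=0.904762; launch V₁=1·25/525=0.047619
k=0 src: V=0.0476
k=1 load: inc=0.047619, refl=0.047619·0.600000=0.0286; V=0.000000+0.047619+0.028571=0.0762
k=2 src: inc=0.028571, refl=0.028571·0.904762=0.0259; V=0.047619+0.028571+0.025850=0.1020
k=3 load: inc=0.025850, refl=0.025850·0.600000=0.0155; V=0.076190+0.025850+0.015510=0.1176
k=4 src: inc=0.015510, refl=0.015510·0.904762=0.0140; V=0.102041+0.015510+0.014033=0.1316
k=5 load: inc=0.014033, refl=0.014033·0.600000=0.0084; V=0.117551+0.014033+0.008420=0.1400
k=6 src: inc=0.008420, refl=0.008420·0.904762=0.0076; V=0.131584+0.008420+0.007618=0.1476
k=7 load: inc=0.007618, refl=0.007618·0.600000=0.0046; V=0.140004+0.007618+0.004571=0.1522
k=8 src: inc=0.004571, refl=0.004571·0.904762=0.0041; V=0.147622+0.004571+0.004135=0.1563
k=9 load: inc=0.004135, refl=0.004135·0.600000=0.0025; V=0.152193+0.004135+0.002481=0.1588
k=10 src: inc=0.002481, refl=0.002481·0.904762=0.0022; V=0.156328+0.002481+0.002245=0.1611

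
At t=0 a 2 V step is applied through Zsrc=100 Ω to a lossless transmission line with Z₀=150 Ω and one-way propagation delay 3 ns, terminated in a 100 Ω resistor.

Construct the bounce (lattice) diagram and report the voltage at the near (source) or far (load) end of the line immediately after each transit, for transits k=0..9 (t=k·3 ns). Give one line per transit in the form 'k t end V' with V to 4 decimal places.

Γ_L=-0.200000, Γ_S=-0.200000; launch V₁=2·150/250=1.200000
k=0 src: V=1.2000
k=1 load: inc=1.200000, refl=1.200000·-0.200000=-0.2400; V=0.000000+1.200000+-0.240000=0.9600
k=2 src: inc=-0.240000, refl=-0.240000·-0.200000=0.0480; V=1.200000+-0.240000+0.048000=1.0080
k=3 load: inc=0.048000, refl=0.048000·-0.200000=-0.0096; V=0.960000+0.048000+-0.009600=0.9984
k=4 src: inc=-0.009600, refl=-0.009600·-0.200000=0.0019; V=1.008000+-0.009600+0.001920=1.0003
k=5 load: inc=0.001920, refl=0.001920·-0.200000=-0.0004; V=0.998400+0.001920+-0.000384=0.9999
k=6 src: inc=-0.000384, refl=-0.000384·-0.200000=0.0001; V=1.000320+-0.000384+0.000077=1.0000
k=7 load: inc=0.000077, refl=0.000077·-0.200000=-0.0000; V=0.999936+0.000077+-0.000015=1.0000
k=8 src: inc=-0.000015, refl=-0.000015·-0.200000=0.0000; V=1.000013+-0.000015+0.000003=1.0000
k=9 load: inc=0.000003, refl=0.000003·-0.200000=-0.0000; V=0.999997+0.000003+-0.000001=1.0000

0 0 source 1.2000
1 3 load 0.9600
2 6 source 1.0080
3 9 load 0.9984
4 12 source 1.0003
5 15 load 0.9999
6 18 source 1.0000
7 21 load 1.0000
8 24 source 1.0000
9 27 load 1.0000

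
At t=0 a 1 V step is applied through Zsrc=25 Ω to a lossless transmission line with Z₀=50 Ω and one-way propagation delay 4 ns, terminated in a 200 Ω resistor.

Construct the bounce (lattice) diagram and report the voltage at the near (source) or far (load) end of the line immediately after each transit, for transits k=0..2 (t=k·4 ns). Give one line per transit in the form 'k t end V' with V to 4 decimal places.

0 0 source 0.6667
1 4 load 1.0667
2 8 source 0.9333

Γ_L=0.600000, Γ_S=-0.333333; launch V₁=1·50/75=0.666667
k=0 src: V=0.6667
k=1 load: inc=0.666667, refl=0.666667·0.600000=0.4000; V=0.000000+0.666667+0.400000=1.0667
k=2 src: inc=0.400000, refl=0.400000·-0.333333=-0.1333; V=0.666667+0.400000+-0.133333=0.9333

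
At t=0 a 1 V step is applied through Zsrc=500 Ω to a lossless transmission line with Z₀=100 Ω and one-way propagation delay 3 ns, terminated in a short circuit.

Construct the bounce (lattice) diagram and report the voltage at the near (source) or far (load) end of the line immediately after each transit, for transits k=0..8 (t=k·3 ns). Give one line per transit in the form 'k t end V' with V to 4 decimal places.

0 0 source 0.1667
1 3 load 0.0000
2 6 source -0.1111
3 9 load 0.0000
4 12 source 0.0741
5 15 load 0.0000
6 18 source -0.0494
7 21 load 0.0000
8 24 source 0.0329

Γ_L=-1.000000, Γ_S=0.666667; launch V₁=1·100/600=0.166667
k=0 src: V=0.1667
k=1 load: inc=0.166667, refl=0.166667·-1.000000=-0.1667; V=0.000000+0.166667+-0.166667=0.0000
k=2 src: inc=-0.166667, refl=-0.166667·0.666667=-0.1111; V=0.166667+-0.166667+-0.111111=-0.1111
k=3 load: inc=-0.111111, refl=-0.111111·-1.000000=0.1111; V=0.000000+-0.111111+0.111111=0.0000
k=4 src: inc=0.111111, refl=0.111111·0.666667=0.0741; V=-0.111111+0.111111+0.074074=0.0741
k=5 load: inc=0.074074, refl=0.074074·-1.000000=-0.0741; V=0.000000+0.074074+-0.074074=0.0000
k=6 src: inc=-0.074074, refl=-0.074074·0.666667=-0.0494; V=0.074074+-0.074074+-0.049383=-0.0494
k=7 load: inc=-0.049383, refl=-0.049383·-1.000000=0.0494; V=0.000000+-0.049383+0.049383=0.0000
k=8 src: inc=0.049383, refl=0.049383·0.666667=0.0329; V=-0.049383+0.049383+0.032922=0.0329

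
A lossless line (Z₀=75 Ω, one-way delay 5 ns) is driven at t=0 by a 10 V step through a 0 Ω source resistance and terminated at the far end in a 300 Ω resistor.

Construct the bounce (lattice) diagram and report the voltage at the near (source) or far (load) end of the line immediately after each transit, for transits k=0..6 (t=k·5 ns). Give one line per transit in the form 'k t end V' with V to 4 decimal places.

0 0 source 10.0000
1 5 load 16.0000
2 10 source 10.0000
3 15 load 6.4000
4 20 source 10.0000
5 25 load 12.1600
6 30 source 10.0000

Γ_L=0.600000, Γ_S=-1.000000; launch V₁=10·75/75=10.000000
k=0 src: V=10.0000
k=1 load: inc=10.000000, refl=10.000000·0.600000=6.0000; V=0.000000+10.000000+6.000000=16.0000
k=2 src: inc=6.000000, refl=6.000000·-1.000000=-6.0000; V=10.000000+6.000000+-6.000000=10.0000
k=3 load: inc=-6.000000, refl=-6.000000·0.600000=-3.6000; V=16.000000+-6.000000+-3.600000=6.4000
k=4 src: inc=-3.600000, refl=-3.600000·-1.000000=3.6000; V=10.000000+-3.600000+3.600000=10.0000
k=5 load: inc=3.600000, refl=3.600000·0.600000=2.1600; V=6.400000+3.600000+2.160000=12.1600
k=6 src: inc=2.160000, refl=2.160000·-1.000000=-2.1600; V=10.000000+2.160000+-2.160000=10.0000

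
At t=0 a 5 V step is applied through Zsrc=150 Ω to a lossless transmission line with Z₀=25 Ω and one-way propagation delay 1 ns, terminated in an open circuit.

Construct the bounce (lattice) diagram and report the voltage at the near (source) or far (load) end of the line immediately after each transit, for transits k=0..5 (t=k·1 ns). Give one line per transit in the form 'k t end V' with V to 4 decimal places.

Γ_L=1.000000, Γ_S=0.714286; launch V₁=5·25/175=0.714286
k=0 src: V=0.7143
k=1 load: inc=0.714286, refl=0.714286·1.000000=0.7143; V=0.000000+0.714286+0.714286=1.4286
k=2 src: inc=0.714286, refl=0.714286·0.714286=0.5102; V=0.714286+0.714286+0.510204=1.9388
k=3 load: inc=0.510204, refl=0.510204·1.000000=0.5102; V=1.428571+0.510204+0.510204=2.4490
k=4 src: inc=0.510204, refl=0.510204·0.714286=0.3644; V=1.938776+0.510204+0.364431=2.8134
k=5 load: inc=0.364431, refl=0.364431·1.000000=0.3644; V=2.448980+0.364431+0.364431=3.1778

0 0 source 0.7143
1 1 load 1.4286
2 2 source 1.9388
3 3 load 2.4490
4 4 source 2.8134
5 5 load 3.1778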